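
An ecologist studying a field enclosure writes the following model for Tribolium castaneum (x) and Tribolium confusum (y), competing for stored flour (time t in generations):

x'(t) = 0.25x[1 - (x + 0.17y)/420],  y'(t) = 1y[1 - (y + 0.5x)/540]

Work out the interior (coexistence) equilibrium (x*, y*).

x* ≈ 359, y* ≈ 361

Setting both brackets to zero gives the nullclines x + 0.17y = 420 and 0.5x + y = 540.
Substituting y = 540 - 0.5x into the first: x(1 - 0.17·0.5) = 420 - 0.17·540.
So x* = 328/0.915 = 359, and then y* = 540 - 0.5·359 = 361.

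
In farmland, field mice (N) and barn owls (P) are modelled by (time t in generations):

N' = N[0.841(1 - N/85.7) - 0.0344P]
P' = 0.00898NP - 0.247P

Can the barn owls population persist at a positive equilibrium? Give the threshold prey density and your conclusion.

The predator equation gives dP/dt > 0 only when N > 0.247/0.00898 = 27.5.
Without the predator, N → K = 85.7. Since 85.7 > 27.5, the predator can invade and persist.

Threshold N = 27.5; K > 27.5, so yes, the predator persists.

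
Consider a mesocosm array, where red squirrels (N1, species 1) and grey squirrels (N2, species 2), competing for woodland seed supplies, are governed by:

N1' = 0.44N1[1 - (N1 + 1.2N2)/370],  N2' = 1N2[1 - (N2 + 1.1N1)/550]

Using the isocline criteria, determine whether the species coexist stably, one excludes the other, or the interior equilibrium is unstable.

species 2 excludes species 1

Compare the nullcline intercepts: K1/α12 = 370/1.2 = 308 < K2 = 550; K2/α21 = 550/1.1 = 500 > K1 = 370.
Since the inequalities point opposite ways, species 2 can invade but species 1 cannot.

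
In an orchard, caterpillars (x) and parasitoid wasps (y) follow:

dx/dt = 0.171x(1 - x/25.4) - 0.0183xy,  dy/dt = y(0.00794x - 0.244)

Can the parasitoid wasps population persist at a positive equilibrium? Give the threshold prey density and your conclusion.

Threshold x = 30.7; K < 30.7, so no, the predator goes extinct.

The predator equation gives dy/dt > 0 only when x > 0.244/0.00794 = 30.7.
Without the predator, x → K = 25.4. Since 25.4 < 30.7, the predator cannot invade.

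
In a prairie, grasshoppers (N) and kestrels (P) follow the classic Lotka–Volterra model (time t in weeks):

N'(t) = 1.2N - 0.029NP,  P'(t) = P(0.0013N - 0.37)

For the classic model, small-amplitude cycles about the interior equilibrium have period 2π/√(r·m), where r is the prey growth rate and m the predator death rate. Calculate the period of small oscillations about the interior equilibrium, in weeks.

T ≈ 9.43 weeks

Here r = 1.2 and m = 0.37, so r·m = 0.444.
ω = √0.444 = 0.666 per week, hence T = 2π/ω ≈ 9.43 weeks.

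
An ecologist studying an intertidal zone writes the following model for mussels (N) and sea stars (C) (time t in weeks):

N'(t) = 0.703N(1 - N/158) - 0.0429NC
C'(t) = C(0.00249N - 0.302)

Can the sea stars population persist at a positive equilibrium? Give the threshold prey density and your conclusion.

Threshold N = 121; K > 121, so yes, the predator persists.

The predator equation gives dC/dt > 0 only when N > 0.302/0.00249 = 121.
Without the predator, N → K = 158. Since 158 > 121, the predator can invade and persist.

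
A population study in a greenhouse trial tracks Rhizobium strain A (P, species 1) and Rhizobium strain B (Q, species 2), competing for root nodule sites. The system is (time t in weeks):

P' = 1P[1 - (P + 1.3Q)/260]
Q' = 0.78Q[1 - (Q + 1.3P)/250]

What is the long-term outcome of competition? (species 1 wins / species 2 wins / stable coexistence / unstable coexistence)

unstable coexistence (outcome depends on initial conditions)

Compare the nullcline intercepts: K1/α12 = 260/1.3 = 200 < K2 = 250; K2/α21 = 250/1.3 = 192 < K1 = 260.
Since both are reversed, neither can invade when rare; the interior point is a saddle.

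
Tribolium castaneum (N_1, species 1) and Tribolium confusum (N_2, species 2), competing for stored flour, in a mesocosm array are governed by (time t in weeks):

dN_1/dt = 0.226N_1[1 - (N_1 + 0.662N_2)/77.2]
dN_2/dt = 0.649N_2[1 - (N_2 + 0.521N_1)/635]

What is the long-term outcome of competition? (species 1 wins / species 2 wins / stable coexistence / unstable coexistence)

species 2 excludes species 1

Compare the nullcline intercepts: K1/α12 = 77.2/0.662 = 117 < K2 = 635; K2/α21 = 635/0.521 = 1220 > K1 = 77.2.
Since the inequalities point opposite ways, species 2 can invade but species 1 cannot.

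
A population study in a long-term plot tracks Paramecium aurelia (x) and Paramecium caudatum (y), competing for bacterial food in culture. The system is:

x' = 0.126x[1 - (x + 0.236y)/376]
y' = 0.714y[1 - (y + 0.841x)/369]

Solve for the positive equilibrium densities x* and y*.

Setting both brackets to zero gives the nullclines x + 0.236y = 376 and 0.841x + y = 369.
Substituting y = 369 - 0.841x into the first: x(1 - 0.236·0.841) = 376 - 0.236·369.
So x* = 289/0.802 = 360, and then y* = 369 - 0.841·360 = 65.9.

x* ≈ 360, y* ≈ 65.9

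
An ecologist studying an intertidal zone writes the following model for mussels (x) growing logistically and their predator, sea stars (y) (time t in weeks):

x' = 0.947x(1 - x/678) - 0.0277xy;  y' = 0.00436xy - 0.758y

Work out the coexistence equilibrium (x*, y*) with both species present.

From dy/dt = 0 with y > 0: 0.00436x* = 0.758, so x* = 174.
Substitute into dx/dt = 0: 0.947(1 - 174/678) = 0.0277y*.
The bracket is 0.744, giving y* = 0.704/0.0277 = 25.4.

x* ≈ 174, y* ≈ 25.4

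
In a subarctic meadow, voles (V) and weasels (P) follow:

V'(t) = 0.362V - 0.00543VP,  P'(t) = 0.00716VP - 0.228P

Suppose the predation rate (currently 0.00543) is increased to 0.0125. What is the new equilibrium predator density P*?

P* ≈ 29

At the interior fixed point, setting dV/dt = 0 with V > 0 fixes P* = (prey growth rate)/(VP coefficient) — independent of the other coefficients.
With the change, P* = 0.362/0.0125 = 29; it falls from 66.7.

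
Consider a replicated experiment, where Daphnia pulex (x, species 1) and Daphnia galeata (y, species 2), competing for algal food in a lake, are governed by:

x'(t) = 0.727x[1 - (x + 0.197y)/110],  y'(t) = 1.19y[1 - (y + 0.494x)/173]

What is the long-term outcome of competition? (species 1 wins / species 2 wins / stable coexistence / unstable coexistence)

stable coexistence

Compare the nullcline intercepts: K1/α12 = 110/0.197 = 558 > K2 = 173; K2/α21 = 173/0.494 = 350 > K1 = 110.
Since both inequalities hold, each species can invade when rare, so the interior equilibrium is stable.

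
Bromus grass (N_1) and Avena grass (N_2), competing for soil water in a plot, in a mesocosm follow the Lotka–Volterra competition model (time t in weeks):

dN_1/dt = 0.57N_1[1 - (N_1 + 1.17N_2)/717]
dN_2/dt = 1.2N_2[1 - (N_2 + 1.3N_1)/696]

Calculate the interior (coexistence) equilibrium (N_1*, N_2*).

Setting both brackets to zero gives the nullclines N_1 + 1.17N_2 = 717 and 1.3N_1 + N_2 = 696.
Substituting N_2 = 696 - 1.3N_1 into the first: N_1(1 - 1.17·1.3) = 717 - 1.17·696.
So N_1* = -97.3/-0.521 = 187, and then N_2* = 696 - 1.3·187 = 453.

N_1* ≈ 187, N_2* ≈ 453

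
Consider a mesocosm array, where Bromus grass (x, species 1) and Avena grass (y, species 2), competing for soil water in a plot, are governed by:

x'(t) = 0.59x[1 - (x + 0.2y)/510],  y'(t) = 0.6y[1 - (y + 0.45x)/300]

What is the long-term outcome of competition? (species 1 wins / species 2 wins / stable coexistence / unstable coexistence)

stable coexistence

Compare the nullcline intercepts: K1/α12 = 510/0.2 = 2550 > K2 = 300; K2/α21 = 300/0.45 = 667 > K1 = 510.
Since both inequalities hold, each species can invade when rare, so the interior equilibrium is stable.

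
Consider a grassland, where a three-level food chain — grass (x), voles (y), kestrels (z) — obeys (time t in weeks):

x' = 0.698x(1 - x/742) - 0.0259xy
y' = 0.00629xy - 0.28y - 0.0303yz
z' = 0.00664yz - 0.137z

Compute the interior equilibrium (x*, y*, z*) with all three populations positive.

x* ≈ 174, y* ≈ 20.6, z* ≈ 26.9

From dz/dt = 0: 0.00664y* = 0.137, so y* = 20.6.
From dx/dt = 0: 0.698(1 - x*/742) = 0.0259·20.6, giving x* = 742·(1 - 0.766) = 174.
From dy/dt = 0: 0.00629·174 - 0.28 = 0.0303z*, so z* = 0.814/0.0303 = 26.9.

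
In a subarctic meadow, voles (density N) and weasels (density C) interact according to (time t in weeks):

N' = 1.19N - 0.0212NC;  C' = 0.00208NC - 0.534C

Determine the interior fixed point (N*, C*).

Set dC/dt = 0 with C > 0: 0.00208N - 0.534 = 0, so N* = 0.534/0.00208 = 257.
Set dN/dt = 0 with N > 0: 1.19 - 0.0212C = 0, so C* = 1.19/0.0212 = 56.1.

N* ≈ 257, C* ≈ 56.1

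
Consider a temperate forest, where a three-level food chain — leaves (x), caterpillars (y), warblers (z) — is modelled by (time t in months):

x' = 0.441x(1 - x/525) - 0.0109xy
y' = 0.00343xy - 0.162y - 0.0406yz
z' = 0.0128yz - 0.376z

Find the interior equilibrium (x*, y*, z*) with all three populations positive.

From dz/dt = 0: 0.0128y* = 0.376, so y* = 29.4.
From dx/dt = 0: 0.441(1 - x*/525) = 0.0109·29.4, giving x* = 525·(1 - 0.726) = 144.
From dy/dt = 0: 0.00343·144 - 0.162 = 0.0406z*, so z* = 0.331/0.0406 = 8.16.

x* ≈ 144, y* ≈ 29.4, z* ≈ 8.16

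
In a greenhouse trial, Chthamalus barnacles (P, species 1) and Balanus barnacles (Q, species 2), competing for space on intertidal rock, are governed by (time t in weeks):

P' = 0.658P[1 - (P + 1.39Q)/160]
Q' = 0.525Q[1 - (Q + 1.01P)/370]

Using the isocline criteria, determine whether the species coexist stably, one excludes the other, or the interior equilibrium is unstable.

species 2 excludes species 1

Compare the nullcline intercepts: K1/α12 = 160/1.39 = 115 < K2 = 370; K2/α21 = 370/1.01 = 366 > K1 = 160.
Since the inequalities point opposite ways, species 2 can invade but species 1 cannot.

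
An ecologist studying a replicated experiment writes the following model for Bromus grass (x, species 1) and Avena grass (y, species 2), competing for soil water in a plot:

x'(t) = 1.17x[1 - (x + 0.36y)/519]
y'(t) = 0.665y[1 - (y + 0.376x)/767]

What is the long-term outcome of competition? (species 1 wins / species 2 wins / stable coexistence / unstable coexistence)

Compare the nullcline intercepts: K1/α12 = 519/0.36 = 1440 > K2 = 767; K2/α21 = 767/0.376 = 2040 > K1 = 519.
Since both inequalities hold, each species can invade when rare, so the interior equilibrium is stable.

stable coexistence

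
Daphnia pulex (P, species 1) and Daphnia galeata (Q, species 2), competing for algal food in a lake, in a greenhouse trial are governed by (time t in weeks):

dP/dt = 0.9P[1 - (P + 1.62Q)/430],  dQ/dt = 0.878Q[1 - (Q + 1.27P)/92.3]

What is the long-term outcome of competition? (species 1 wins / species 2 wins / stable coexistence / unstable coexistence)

species 1 excludes species 2

Compare the nullcline intercepts: K1/α12 = 430/1.62 = 265 > K2 = 92.3; K2/α21 = 92.3/1.27 = 72.7 < K1 = 430.
Since the inequalities point opposite ways, species 1 can invade but species 2 cannot.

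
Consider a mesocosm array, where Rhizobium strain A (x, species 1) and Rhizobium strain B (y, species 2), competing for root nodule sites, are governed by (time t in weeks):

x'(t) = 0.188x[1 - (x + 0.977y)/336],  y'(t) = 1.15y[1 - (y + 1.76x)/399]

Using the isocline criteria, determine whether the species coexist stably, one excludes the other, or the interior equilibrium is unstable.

Compare the nullcline intercepts: K1/α12 = 336/0.977 = 344 < K2 = 399; K2/α21 = 399/1.76 = 227 < K1 = 336.
Since both are reversed, neither can invade when rare; the interior point is a saddle.

unstable coexistence (outcome depends on initial conditions)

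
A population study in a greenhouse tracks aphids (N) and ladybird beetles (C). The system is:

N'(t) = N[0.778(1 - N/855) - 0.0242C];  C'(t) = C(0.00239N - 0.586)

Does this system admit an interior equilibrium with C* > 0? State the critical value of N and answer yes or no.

Threshold N = 245; K > 245, so yes, the predator persists.

The predator equation gives dC/dt > 0 only when N > 0.586/0.00239 = 245.
Without the predator, N → K = 855. Since 855 > 245, the predator can invade and persist.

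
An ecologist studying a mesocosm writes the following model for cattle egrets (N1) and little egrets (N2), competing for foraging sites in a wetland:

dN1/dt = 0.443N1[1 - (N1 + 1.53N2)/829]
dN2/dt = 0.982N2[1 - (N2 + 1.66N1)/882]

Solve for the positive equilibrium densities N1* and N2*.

N1* ≈ 338, N2* ≈ 321

Setting both brackets to zero gives the nullclines N1 + 1.53N2 = 829 and 1.66N1 + N2 = 882.
Substituting N2 = 882 - 1.66N1 into the first: N1(1 - 1.53·1.66) = 829 - 1.53·882.
So N1* = -520/-1.54 = 338, and then N2* = 882 - 1.66·338 = 321.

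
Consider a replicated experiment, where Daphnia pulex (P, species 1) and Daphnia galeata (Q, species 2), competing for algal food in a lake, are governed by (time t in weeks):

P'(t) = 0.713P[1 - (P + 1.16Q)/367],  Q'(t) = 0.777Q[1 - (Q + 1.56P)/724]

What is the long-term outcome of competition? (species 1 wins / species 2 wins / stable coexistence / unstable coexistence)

species 2 excludes species 1

Compare the nullcline intercepts: K1/α12 = 367/1.16 = 316 < K2 = 724; K2/α21 = 724/1.56 = 464 > K1 = 367.
Since the inequalities point opposite ways, species 2 can invade but species 1 cannot.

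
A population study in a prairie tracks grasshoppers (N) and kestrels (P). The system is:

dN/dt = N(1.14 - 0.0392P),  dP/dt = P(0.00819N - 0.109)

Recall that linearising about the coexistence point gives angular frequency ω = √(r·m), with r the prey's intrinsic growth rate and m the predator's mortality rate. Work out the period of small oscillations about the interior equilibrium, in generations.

T ≈ 17.8 generations

Here r = 1.14 and m = 0.109, so r·m = 0.124.
ω = √0.124 = 0.353 per generation, hence T = 2π/ω ≈ 17.8 generations.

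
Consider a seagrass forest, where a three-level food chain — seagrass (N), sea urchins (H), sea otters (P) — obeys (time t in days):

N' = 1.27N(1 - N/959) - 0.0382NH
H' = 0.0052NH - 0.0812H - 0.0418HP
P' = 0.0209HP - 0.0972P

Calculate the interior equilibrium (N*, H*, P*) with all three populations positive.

From dP/dt = 0: 0.0209H* = 0.0972, so H* = 4.65.
From dN/dt = 0: 1.27(1 - N*/959) = 0.0382·4.65, giving N* = 959·(1 - 0.14) = 825.
From dH/dt = 0: 0.0052·825 - 0.0812 = 0.0418P*, so P* = 4.21/0.0418 = 101.

N* ≈ 825, H* ≈ 4.65, P* ≈ 101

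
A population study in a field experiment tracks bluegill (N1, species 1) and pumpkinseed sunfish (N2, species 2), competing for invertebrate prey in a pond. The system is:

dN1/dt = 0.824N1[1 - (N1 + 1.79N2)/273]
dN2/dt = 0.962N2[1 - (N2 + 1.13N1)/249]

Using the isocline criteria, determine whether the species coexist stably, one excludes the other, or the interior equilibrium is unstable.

unstable coexistence (outcome depends on initial conditions)

Compare the nullcline intercepts: K1/α12 = 273/1.79 = 153 < K2 = 249; K2/α21 = 249/1.13 = 220 < K1 = 273.
Since both are reversed, neither can invade when rare; the interior point is a saddle.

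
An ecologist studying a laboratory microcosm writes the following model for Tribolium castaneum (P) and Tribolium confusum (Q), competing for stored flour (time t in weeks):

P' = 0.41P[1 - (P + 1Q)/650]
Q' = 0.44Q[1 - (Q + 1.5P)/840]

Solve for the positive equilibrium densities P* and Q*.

P* ≈ 380, Q* ≈ 270

Setting both brackets to zero gives the nullclines P + 1Q = 650 and 1.5P + Q = 840.
Substituting Q = 840 - 1.5P into the first: P(1 - 1·1.5) = 650 - 1·840.
So P* = -190/-0.5 = 380, and then Q* = 840 - 1.5·380 = 270.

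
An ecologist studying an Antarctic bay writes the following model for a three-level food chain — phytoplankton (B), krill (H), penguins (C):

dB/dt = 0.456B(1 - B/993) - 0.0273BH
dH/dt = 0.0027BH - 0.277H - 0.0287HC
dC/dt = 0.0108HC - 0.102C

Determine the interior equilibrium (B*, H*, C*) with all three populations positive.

From dC/dt = 0: 0.0108H* = 0.102, so H* = 9.44.
From dB/dt = 0: 0.456(1 - B*/993) = 0.0273·9.44, giving B* = 993·(1 - 0.565) = 432.
From dH/dt = 0: 0.0027·432 - 0.277 = 0.0287C*, so C* = 0.888/0.0287 = 30.9.

B* ≈ 432, H* ≈ 9.44, C* ≈ 30.9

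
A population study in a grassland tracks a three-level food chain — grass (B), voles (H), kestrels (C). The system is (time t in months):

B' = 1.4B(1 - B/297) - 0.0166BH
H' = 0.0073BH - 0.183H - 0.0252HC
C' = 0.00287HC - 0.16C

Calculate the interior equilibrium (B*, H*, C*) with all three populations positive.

From dC/dt = 0: 0.00287H* = 0.16, so H* = 55.7.
From dB/dt = 0: 1.4(1 - B*/297) = 0.0166·55.7, giving B* = 297·(1 - 0.661) = 101.
From dH/dt = 0: 0.0073·101 - 0.183 = 0.0252C*, so C* = 0.552/0.0252 = 21.9.

B* ≈ 101, H* ≈ 55.7, C* ≈ 21.9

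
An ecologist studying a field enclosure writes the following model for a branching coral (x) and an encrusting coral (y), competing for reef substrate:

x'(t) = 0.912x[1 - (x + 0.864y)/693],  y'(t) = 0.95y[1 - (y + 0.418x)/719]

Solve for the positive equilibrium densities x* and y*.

x* ≈ 112, y* ≈ 672

Setting both brackets to zero gives the nullclines x + 0.864y = 693 and 0.418x + y = 719.
Substituting y = 719 - 0.418x into the first: x(1 - 0.864·0.418) = 693 - 0.864·719.
So x* = 71.8/0.639 = 112, and then y* = 719 - 0.418·112 = 672.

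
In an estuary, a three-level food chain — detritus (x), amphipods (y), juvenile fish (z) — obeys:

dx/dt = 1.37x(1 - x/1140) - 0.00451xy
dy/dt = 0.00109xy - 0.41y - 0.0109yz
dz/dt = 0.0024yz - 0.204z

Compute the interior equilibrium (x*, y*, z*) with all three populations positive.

From dz/dt = 0: 0.0024y* = 0.204, so y* = 85.
From dx/dt = 0: 1.37(1 - x*/1140) = 0.00451·85, giving x* = 1140·(1 - 0.28) = 821.
From dy/dt = 0: 0.00109·821 - 0.41 = 0.0109z*, so z* = 0.485/0.0109 = 44.5.

x* ≈ 821, y* ≈ 85, z* ≈ 44.5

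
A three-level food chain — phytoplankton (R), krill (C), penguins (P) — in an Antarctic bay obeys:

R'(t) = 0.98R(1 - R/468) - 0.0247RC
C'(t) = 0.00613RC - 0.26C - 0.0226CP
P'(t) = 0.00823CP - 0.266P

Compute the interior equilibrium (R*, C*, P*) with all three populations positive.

From dP/dt = 0: 0.00823C* = 0.266, so C* = 32.3.
From dR/dt = 0: 0.98(1 - R*/468) = 0.0247·32.3, giving R* = 468·(1 - 0.815) = 86.8.
From dC/dt = 0: 0.00613·86.8 - 0.26 = 0.0226P*, so P* = 0.272/0.0226 = 12.

R* ≈ 86.8, C* ≈ 32.3, P* ≈ 12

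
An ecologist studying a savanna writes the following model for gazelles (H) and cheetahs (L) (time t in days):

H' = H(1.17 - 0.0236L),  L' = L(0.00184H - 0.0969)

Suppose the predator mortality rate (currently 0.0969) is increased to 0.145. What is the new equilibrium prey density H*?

At the interior fixed point, setting dL/dt = 0 with L > 0 fixes H* = (predator death rate)/(HL coefficient) — independent of the other coefficients.
With the change, H* = 0.145/0.00184 = 78.8; it rises from 52.7.

H* ≈ 78.8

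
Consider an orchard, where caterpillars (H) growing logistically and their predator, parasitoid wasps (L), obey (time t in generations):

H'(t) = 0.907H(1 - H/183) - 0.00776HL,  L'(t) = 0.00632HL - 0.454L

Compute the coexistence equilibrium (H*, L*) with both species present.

From dL/dt = 0 with L > 0: 0.00632H* = 0.454, so H* = 71.8.
Substitute into dH/dt = 0: 0.907(1 - 71.8/183) = 0.00776L*.
The bracket is 0.607, giving L* = 0.551/0.00776 = 71.

H* ≈ 71.8, L* ≈ 71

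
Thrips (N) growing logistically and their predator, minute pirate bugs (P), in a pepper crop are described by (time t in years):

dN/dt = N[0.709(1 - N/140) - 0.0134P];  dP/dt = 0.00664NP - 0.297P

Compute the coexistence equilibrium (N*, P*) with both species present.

N* ≈ 44.7, P* ≈ 36

From dP/dt = 0 with P > 0: 0.00664N* = 0.297, so N* = 44.7.
Substitute into dN/dt = 0: 0.709(1 - 44.7/140) = 0.0134P*.
The bracket is 0.681, giving P* = 0.482/0.0134 = 36.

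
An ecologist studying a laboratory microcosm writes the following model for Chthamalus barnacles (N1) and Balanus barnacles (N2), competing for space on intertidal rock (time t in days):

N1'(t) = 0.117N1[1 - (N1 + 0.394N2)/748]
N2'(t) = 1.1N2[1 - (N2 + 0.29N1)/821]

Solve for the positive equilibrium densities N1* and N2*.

Setting both brackets to zero gives the nullclines N1 + 0.394N2 = 748 and 0.29N1 + N2 = 821.
Substituting N2 = 821 - 0.29N1 into the first: N1(1 - 0.394·0.29) = 748 - 0.394·821.
So N1* = 425/0.886 = 479, and then N2* = 821 - 0.29·479 = 682.

N1* ≈ 479, N2* ≈ 682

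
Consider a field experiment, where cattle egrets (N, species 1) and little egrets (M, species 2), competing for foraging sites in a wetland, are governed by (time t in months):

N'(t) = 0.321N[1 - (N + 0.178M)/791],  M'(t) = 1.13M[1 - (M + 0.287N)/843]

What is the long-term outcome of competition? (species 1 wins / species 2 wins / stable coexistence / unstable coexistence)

Compare the nullcline intercepts: K1/α12 = 791/0.178 = 4440 > K2 = 843; K2/α21 = 843/0.287 = 2940 > K1 = 791.
Since both inequalities hold, each species can invade when rare, so the interior equilibrium is stable.

stable coexistence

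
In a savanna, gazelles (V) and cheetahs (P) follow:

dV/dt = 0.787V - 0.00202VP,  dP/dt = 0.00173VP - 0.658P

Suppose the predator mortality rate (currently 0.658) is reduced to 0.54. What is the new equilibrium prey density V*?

V* ≈ 312

At the interior fixed point, setting dP/dt = 0 with P > 0 fixes V* = (predator death rate)/(VP coefficient) — independent of the other coefficients.
With the change, V* = 0.54/0.00173 = 312; it falls from 380.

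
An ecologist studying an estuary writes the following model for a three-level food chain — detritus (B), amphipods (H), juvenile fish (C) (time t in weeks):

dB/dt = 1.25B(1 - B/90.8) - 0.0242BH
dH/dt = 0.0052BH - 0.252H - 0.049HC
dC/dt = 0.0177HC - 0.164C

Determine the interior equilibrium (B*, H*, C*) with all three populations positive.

B* ≈ 74.5, H* ≈ 9.27, C* ≈ 2.76

From dC/dt = 0: 0.0177H* = 0.164, so H* = 9.27.
From dB/dt = 0: 1.25(1 - B*/90.8) = 0.0242·9.27, giving B* = 90.8·(1 - 0.179) = 74.5.
From dH/dt = 0: 0.0052·74.5 - 0.252 = 0.049C*, so C* = 0.135/0.049 = 2.76.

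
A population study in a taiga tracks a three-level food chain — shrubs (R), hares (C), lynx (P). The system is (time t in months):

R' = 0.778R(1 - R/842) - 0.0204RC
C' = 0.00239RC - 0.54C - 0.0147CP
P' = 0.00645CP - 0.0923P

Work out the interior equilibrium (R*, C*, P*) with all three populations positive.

From dP/dt = 0: 0.00645C* = 0.0923, so C* = 14.3.
From dR/dt = 0: 0.778(1 - R*/842) = 0.0204·14.3, giving R* = 842·(1 - 0.375) = 526.
From dC/dt = 0: 0.00239·526 - 0.54 = 0.0147P*, so P* = 0.717/0.0147 = 48.8.

R* ≈ 526, C* ≈ 14.3, P* ≈ 48.8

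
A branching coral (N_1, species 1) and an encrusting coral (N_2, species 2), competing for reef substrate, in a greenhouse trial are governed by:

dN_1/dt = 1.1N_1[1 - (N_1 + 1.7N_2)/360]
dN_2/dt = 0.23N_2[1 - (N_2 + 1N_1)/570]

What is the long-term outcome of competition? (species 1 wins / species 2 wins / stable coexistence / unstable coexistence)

Compare the nullcline intercepts: K1/α12 = 360/1.7 = 212 < K2 = 570; K2/α21 = 570/1 = 570 > K1 = 360.
Since the inequalities point opposite ways, species 2 can invade but species 1 cannot.

species 2 excludes species 1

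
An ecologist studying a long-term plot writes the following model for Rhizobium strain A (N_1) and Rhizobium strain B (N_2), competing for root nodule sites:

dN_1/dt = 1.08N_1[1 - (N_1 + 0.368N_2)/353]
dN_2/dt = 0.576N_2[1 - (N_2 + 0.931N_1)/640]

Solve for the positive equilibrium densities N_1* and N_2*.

N_1* ≈ 179, N_2* ≈ 474

Setting both brackets to zero gives the nullclines N_1 + 0.368N_2 = 353 and 0.931N_1 + N_2 = 640.
Substituting N_2 = 640 - 0.931N_1 into the first: N_1(1 - 0.368·0.931) = 353 - 0.368·640.
So N_1* = 117/0.657 = 179, and then N_2* = 640 - 0.931·179 = 474.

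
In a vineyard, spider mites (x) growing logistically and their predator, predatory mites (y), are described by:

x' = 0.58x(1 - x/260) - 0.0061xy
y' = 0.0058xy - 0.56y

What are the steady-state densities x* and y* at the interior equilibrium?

From dy/dt = 0 with y > 0: 0.0058x* = 0.56, so x* = 96.6.
Substitute into dx/dt = 0: 0.58(1 - 96.6/260) = 0.0061y*.
The bracket is 0.629, giving y* = 0.365/0.0061 = 59.8.

x* ≈ 96.6, y* ≈ 59.8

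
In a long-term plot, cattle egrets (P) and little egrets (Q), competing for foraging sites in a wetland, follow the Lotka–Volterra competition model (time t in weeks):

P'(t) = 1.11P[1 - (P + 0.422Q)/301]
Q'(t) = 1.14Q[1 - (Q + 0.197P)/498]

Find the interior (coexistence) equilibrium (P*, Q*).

P* ≈ 99.1, Q* ≈ 478

Setting both brackets to zero gives the nullclines P + 0.422Q = 301 and 0.197P + Q = 498.
Substituting Q = 498 - 0.197P into the first: P(1 - 0.422·0.197) = 301 - 0.422·498.
So P* = 90.8/0.917 = 99.1, and then Q* = 498 - 0.197·99.1 = 478.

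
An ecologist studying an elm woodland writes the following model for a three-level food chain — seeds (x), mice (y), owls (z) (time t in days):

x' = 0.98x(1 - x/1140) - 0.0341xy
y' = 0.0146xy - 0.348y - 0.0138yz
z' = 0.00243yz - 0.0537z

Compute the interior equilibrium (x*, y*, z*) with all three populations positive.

x* ≈ 263, y* ≈ 22.1, z* ≈ 253

From dz/dt = 0: 0.00243y* = 0.0537, so y* = 22.1.
From dx/dt = 0: 0.98(1 - x*/1140) = 0.0341·22.1, giving x* = 1140·(1 - 0.769) = 263.
From dy/dt = 0: 0.0146·263 - 0.348 = 0.0138z*, so z* = 3.5/0.0138 = 253.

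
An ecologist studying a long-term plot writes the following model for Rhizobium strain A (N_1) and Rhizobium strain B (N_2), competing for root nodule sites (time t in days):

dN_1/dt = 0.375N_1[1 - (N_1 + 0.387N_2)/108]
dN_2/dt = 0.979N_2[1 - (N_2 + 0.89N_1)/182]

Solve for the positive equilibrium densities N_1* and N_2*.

N_1* ≈ 57.3, N_2* ≈ 131

Setting both brackets to zero gives the nullclines N_1 + 0.387N_2 = 108 and 0.89N_1 + N_2 = 182.
Substituting N_2 = 182 - 0.89N_1 into the first: N_1(1 - 0.387·0.89) = 108 - 0.387·182.
So N_1* = 37.6/0.656 = 57.3, and then N_2* = 182 - 0.89·57.3 = 131.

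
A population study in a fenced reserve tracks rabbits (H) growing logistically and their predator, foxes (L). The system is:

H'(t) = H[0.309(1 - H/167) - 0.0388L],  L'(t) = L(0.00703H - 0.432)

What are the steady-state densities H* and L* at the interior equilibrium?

H* ≈ 61.5, L* ≈ 5.03

From dL/dt = 0 with L > 0: 0.00703H* = 0.432, so H* = 61.5.
Substitute into dH/dt = 0: 0.309(1 - 61.5/167) = 0.0388L*.
The bracket is 0.632, giving L* = 0.195/0.0388 = 5.03.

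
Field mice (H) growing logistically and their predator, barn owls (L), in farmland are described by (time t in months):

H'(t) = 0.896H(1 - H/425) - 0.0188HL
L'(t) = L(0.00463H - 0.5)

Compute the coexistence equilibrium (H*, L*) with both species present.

From dL/dt = 0 with L > 0: 0.00463H* = 0.5, so H* = 108.
Substitute into dH/dt = 0: 0.896(1 - 108/425) = 0.0188L*.
The bracket is 0.746, giving L* = 0.668/0.0188 = 35.5.

H* ≈ 108, L* ≈ 35.5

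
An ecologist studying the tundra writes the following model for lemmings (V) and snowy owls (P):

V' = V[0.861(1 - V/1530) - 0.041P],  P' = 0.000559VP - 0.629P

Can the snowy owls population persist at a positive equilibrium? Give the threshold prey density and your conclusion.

Threshold V = 1130; K > 1130, so yes, the predator persists.

The predator equation gives dP/dt > 0 only when V > 0.629/0.000559 = 1130.
Without the predator, V → K = 1530. Since 1530 > 1130, the predator can invade and persist.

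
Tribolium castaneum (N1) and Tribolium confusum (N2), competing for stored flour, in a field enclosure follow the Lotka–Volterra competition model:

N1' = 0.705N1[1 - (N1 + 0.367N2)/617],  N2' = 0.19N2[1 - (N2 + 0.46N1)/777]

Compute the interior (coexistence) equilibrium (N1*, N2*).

Setting both brackets to zero gives the nullclines N1 + 0.367N2 = 617 and 0.46N1 + N2 = 777.
Substituting N2 = 777 - 0.46N1 into the first: N1(1 - 0.367·0.46) = 617 - 0.367·777.
So N1* = 332/0.831 = 399, and then N2* = 777 - 0.46·399 = 593.

N1* ≈ 399, N2* ≈ 593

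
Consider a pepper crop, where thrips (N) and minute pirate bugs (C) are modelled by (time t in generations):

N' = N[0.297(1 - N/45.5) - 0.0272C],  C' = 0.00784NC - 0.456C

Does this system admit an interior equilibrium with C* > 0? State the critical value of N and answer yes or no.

Threshold N = 58.2; K < 58.2, so no, the predator goes extinct.

The predator equation gives dC/dt > 0 only when N > 0.456/0.00784 = 58.2.
Without the predator, N → K = 45.5. Since 45.5 < 58.2, the predator cannot invade.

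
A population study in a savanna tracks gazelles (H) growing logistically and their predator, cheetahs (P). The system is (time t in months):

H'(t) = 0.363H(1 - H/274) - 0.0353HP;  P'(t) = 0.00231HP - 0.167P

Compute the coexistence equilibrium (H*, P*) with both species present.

From dP/dt = 0 with P > 0: 0.00231H* = 0.167, so H* = 72.3.
Substitute into dH/dt = 0: 0.363(1 - 72.3/274) = 0.0353P*.
The bracket is 0.736, giving P* = 0.267/0.0353 = 7.57.

H* ≈ 72.3, P* ≈ 7.57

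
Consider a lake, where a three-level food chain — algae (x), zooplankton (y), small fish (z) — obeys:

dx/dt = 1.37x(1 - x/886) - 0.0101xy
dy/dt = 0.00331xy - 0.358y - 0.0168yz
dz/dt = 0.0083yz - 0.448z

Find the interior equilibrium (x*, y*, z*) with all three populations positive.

From dz/dt = 0: 0.0083y* = 0.448, so y* = 54.
From dx/dt = 0: 1.37(1 - x*/886) = 0.0101·54, giving x* = 886·(1 - 0.398) = 533.
From dy/dt = 0: 0.00331·533 - 0.358 = 0.0168z*, so z* = 1.41/0.0168 = 83.8.

x* ≈ 533, y* ≈ 54, z* ≈ 83.8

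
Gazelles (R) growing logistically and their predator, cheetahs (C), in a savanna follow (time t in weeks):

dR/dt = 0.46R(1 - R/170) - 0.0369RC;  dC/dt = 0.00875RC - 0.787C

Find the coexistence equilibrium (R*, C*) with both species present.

R* ≈ 89.9, C* ≈ 5.87

From dC/dt = 0 with C > 0: 0.00875R* = 0.787, so R* = 89.9.
Substitute into dR/dt = 0: 0.46(1 - 89.9/170) = 0.0369C*.
The bracket is 0.471, giving C* = 0.217/0.0369 = 5.87.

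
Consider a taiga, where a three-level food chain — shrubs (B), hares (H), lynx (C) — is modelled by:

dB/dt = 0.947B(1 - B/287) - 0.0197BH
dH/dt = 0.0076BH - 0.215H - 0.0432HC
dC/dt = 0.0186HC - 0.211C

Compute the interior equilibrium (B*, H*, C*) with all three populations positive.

B* ≈ 219, H* ≈ 11.3, C* ≈ 33.6

From dC/dt = 0: 0.0186H* = 0.211, so H* = 11.3.
From dB/dt = 0: 0.947(1 - B*/287) = 0.0197·11.3, giving B* = 287·(1 - 0.236) = 219.
From dH/dt = 0: 0.0076·219 - 0.215 = 0.0432C*, so C* = 1.45/0.0432 = 33.6.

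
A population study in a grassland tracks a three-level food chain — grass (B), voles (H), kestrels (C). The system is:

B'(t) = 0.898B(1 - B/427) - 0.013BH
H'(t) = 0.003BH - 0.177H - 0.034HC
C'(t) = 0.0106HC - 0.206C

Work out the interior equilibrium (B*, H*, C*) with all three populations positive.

From dC/dt = 0: 0.0106H* = 0.206, so H* = 19.4.
From dB/dt = 0: 0.898(1 - B*/427) = 0.013·19.4, giving B* = 427·(1 - 0.281) = 307.
From dH/dt = 0: 0.003·307 - 0.177 = 0.034C*, so C* = 0.744/0.034 = 21.9.

B* ≈ 307, H* ≈ 19.4, C* ≈ 21.9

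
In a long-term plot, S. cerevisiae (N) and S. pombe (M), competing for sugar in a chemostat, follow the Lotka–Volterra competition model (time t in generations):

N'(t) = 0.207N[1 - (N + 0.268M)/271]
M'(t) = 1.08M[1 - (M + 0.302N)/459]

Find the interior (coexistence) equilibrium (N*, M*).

Setting both brackets to zero gives the nullclines N + 0.268M = 271 and 0.302N + M = 459.
Substituting M = 459 - 0.302N into the first: N(1 - 0.268·0.302) = 271 - 0.268·459.
So N* = 148/0.919 = 161, and then M* = 459 - 0.302·161 = 410.

N* ≈ 161, M* ≈ 410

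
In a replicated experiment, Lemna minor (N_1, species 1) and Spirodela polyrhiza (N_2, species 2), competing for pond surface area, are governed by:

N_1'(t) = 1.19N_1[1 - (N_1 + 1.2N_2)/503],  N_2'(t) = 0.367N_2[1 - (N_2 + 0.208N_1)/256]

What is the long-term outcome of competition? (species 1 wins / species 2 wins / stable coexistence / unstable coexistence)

stable coexistence

Compare the nullcline intercepts: K1/α12 = 503/1.2 = 419 > K2 = 256; K2/α21 = 256/0.208 = 1230 > K1 = 503.
Since both inequalities hold, each species can invade when rare, so the interior equilibrium is stable.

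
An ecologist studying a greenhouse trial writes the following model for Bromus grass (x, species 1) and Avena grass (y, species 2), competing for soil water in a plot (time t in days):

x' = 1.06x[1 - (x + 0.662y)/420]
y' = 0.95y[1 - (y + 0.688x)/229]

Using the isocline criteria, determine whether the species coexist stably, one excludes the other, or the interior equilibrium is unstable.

species 1 excludes species 2

Compare the nullcline intercepts: K1/α12 = 420/0.662 = 634 > K2 = 229; K2/α21 = 229/0.688 = 333 < K1 = 420.
Since the inequalities point opposite ways, species 1 can invade but species 2 cannot.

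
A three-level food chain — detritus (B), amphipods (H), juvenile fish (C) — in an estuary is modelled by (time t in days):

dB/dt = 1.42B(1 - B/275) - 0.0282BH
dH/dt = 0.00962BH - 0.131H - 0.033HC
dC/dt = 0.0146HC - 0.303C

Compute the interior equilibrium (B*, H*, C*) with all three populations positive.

From dC/dt = 0: 0.0146H* = 0.303, so H* = 20.8.
From dB/dt = 0: 1.42(1 - B*/275) = 0.0282·20.8, giving B* = 275·(1 - 0.412) = 162.
From dH/dt = 0: 0.00962·162 - 0.131 = 0.033C*, so C* = 1.42/0.033 = 43.2.

B* ≈ 162, H* ≈ 20.8, C* ≈ 43.2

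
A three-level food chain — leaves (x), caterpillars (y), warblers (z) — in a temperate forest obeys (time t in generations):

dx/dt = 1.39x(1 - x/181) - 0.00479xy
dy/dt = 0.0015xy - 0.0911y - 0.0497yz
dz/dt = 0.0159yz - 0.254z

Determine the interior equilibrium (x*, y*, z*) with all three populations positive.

x* ≈ 171, y* ≈ 16, z* ≈ 3.33

From dz/dt = 0: 0.0159y* = 0.254, so y* = 16.
From dx/dt = 0: 1.39(1 - x*/181) = 0.00479·16, giving x* = 181·(1 - 0.055) = 171.
From dy/dt = 0: 0.0015·171 - 0.0911 = 0.0497z*, so z* = 0.165/0.0497 = 3.33.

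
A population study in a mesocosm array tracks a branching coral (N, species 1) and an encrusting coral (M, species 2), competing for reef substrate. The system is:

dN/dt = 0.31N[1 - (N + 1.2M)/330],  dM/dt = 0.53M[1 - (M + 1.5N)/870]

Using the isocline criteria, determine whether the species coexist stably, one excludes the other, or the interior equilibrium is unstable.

species 2 excludes species 1

Compare the nullcline intercepts: K1/α12 = 330/1.2 = 275 < K2 = 870; K2/α21 = 870/1.5 = 580 > K1 = 330.
Since the inequalities point opposite ways, species 2 can invade but species 1 cannot.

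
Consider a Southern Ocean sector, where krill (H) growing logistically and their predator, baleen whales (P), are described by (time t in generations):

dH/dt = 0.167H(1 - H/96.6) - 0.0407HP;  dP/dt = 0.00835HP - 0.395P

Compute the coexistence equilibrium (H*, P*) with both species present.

From dP/dt = 0 with P > 0: 0.00835H* = 0.395, so H* = 47.3.
Substitute into dH/dt = 0: 0.167(1 - 47.3/96.6) = 0.0407P*.
The bracket is 0.51, giving P* = 0.0852/0.0407 = 2.09.

H* ≈ 47.3, P* ≈ 2.09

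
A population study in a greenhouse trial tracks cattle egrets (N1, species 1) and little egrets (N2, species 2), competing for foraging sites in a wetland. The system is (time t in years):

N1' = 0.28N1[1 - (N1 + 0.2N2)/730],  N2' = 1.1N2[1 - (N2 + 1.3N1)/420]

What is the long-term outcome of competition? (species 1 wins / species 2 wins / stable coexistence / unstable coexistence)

Compare the nullcline intercepts: K1/α12 = 730/0.2 = 3650 > K2 = 420; K2/α21 = 420/1.3 = 323 < K1 = 730.
Since the inequalities point opposite ways, species 1 can invade but species 2 cannot.

species 1 excludes species 2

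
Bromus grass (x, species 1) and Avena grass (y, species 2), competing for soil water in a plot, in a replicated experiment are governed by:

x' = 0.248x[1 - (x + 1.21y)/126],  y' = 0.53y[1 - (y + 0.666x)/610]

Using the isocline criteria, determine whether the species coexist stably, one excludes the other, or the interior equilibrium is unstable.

species 2 excludes species 1

Compare the nullcline intercepts: K1/α12 = 126/1.21 = 104 < K2 = 610; K2/α21 = 610/0.666 = 916 > K1 = 126.
Since the inequalities point opposite ways, species 2 can invade but species 1 cannot.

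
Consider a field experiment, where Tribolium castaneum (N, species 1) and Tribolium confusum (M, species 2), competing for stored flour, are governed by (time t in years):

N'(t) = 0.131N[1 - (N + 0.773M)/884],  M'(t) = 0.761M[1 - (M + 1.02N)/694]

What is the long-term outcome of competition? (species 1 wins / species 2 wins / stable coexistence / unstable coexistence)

Compare the nullcline intercepts: K1/α12 = 884/0.773 = 1140 > K2 = 694; K2/α21 = 694/1.02 = 680 < K1 = 884.
Since the inequalities point opposite ways, species 1 can invade but species 2 cannot.

species 1 excludes species 2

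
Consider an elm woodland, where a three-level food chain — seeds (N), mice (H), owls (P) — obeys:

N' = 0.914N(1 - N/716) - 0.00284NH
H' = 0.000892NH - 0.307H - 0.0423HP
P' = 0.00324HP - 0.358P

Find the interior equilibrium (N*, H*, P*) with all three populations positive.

From dP/dt = 0: 0.00324H* = 0.358, so H* = 110.
From dN/dt = 0: 0.914(1 - N*/716) = 0.00284·110, giving N* = 716·(1 - 0.343) = 470.
From dH/dt = 0: 0.000892·470 - 0.307 = 0.0423P*, so P* = 0.112/0.0423 = 2.66.

N* ≈ 470, H* ≈ 110, P* ≈ 2.66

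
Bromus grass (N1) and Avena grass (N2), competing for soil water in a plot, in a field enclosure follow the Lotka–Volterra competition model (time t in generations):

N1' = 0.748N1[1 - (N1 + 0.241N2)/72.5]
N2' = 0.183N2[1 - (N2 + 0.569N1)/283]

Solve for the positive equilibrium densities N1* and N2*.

N1* ≈ 4.98, N2* ≈ 280

Setting both brackets to zero gives the nullclines N1 + 0.241N2 = 72.5 and 0.569N1 + N2 = 283.
Substituting N2 = 283 - 0.569N1 into the first: N1(1 - 0.241·0.569) = 72.5 - 0.241·283.
So N1* = 4.3/0.863 = 4.98, and then N2* = 283 - 0.569·4.98 = 280.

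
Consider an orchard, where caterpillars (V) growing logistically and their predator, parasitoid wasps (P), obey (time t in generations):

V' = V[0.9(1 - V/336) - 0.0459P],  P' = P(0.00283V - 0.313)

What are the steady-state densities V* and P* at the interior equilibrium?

From dP/dt = 0 with P > 0: 0.00283V* = 0.313, so V* = 111.
Substitute into dV/dt = 0: 0.9(1 - 111/336) = 0.0459P*.
The bracket is 0.671, giving P* = 0.604/0.0459 = 13.2.

V* ≈ 111, P* ≈ 13.2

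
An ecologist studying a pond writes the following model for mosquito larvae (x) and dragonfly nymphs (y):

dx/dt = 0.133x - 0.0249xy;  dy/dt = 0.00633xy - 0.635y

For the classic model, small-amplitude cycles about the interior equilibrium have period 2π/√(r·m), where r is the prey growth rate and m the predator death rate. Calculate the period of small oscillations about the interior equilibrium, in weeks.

T ≈ 21.6 weeks

Here r = 0.133 and m = 0.635, so r·m = 0.0845.
ω = √0.0845 = 0.291 per week, hence T = 2π/ω ≈ 21.6 weeks.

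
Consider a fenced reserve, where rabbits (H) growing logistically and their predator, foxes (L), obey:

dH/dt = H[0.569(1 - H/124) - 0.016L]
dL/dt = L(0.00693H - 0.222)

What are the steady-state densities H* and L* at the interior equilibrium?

H* ≈ 32, L* ≈ 26.4

From dL/dt = 0 with L > 0: 0.00693H* = 0.222, so H* = 32.
Substitute into dH/dt = 0: 0.569(1 - 32/124) = 0.016L*.
The bracket is 0.742, giving L* = 0.422/0.016 = 26.4.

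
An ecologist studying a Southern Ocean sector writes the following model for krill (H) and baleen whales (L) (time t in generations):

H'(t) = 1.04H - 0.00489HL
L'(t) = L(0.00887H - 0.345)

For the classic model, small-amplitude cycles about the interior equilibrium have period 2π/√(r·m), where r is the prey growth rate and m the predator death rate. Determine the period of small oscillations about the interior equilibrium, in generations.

Here r = 1.04 and m = 0.345, so r·m = 0.359.
ω = √0.359 = 0.599 per generation, hence T = 2π/ω ≈ 10.5 generations.

T ≈ 10.5 generations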